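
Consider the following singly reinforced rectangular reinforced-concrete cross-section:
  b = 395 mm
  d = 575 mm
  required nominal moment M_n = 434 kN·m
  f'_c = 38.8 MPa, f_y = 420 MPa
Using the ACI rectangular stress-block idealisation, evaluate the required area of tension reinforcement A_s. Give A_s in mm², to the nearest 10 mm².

With M_n = 0.85 f'_c a b (d − a/2), solve the quadratic for a:
a = d − √(d² − 2M_n/(0.85 f'_c b)) = 575 − √(575² − 2 × 434×10⁶/(0.85 × 38.8 × 395)) = 61.20 mm.
A_s = 0.85 f'_c a b / f_y = 0.85 × 38.8 × 61.20 × 395 / 420 = 1898.2 mm².

A_s ≈ 1900 mm²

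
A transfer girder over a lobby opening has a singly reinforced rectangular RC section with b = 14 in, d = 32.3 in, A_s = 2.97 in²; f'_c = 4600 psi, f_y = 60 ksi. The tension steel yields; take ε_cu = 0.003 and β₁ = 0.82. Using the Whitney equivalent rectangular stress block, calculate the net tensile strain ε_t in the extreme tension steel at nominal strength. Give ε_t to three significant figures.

a = A_s f_y/(0.85 f'_c b) = 3.255 in.
β₁ = 0.82, so c = a/β₁ = 3.255/0.82 = 3.970 in.
From the linear strain diagram with ε_cu = 0.003: ε_t = 0.003 (d − c)/c = 0.003 × (32.3 − 3.970)/3.970 = 0.0214.
Since ε_t ≥ 0.005, the section is tension-controlled.

ε_t ≈ 0.0214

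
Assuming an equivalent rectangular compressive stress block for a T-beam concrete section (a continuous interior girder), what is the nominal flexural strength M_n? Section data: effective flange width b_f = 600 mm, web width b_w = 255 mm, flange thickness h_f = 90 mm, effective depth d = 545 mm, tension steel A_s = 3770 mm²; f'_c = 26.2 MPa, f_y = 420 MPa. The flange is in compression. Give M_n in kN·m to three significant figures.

Tension: T = A_s f_y = 3770 × 420 = 1583400 N.
Try a within the flange: a = T/(0.85 f'_c b_f) = 1583400/(0.85 × 26.2 × 600) = 118.50 mm.
a = 118.50 > h_f = 90 mm: the block extends into the web. Split into flange-overhang and web parts.
C_f = 0.85 f'_c (b_f − b_w) h_f = 0.85 × 26.2 × (600 − 255) × 90 = 691484 N.
Remaining web compression depth: a_w = (T − C_f)/(0.85 f'_c b_w) = (1583400 − 691484)/(0.85 × 26.2 × 255) = 157.06 mm.
M_n = C_f(d − h_f/2) + (T − C_f)(d − a_w/2) = 691484 × (545 − 45) + 891916 × (545 − 78.53) = 345.74 + 416.05 = 761.79 × 10⁶ N·mm.
M_n = 761.79 kN·m.

M_n ≈ 762 kN·m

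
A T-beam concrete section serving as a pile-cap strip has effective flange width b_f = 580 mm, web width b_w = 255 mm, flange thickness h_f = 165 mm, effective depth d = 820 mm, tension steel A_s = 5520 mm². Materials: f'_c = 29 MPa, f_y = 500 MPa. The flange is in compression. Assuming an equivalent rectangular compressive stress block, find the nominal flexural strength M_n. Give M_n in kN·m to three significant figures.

M_n ≈ 1990 kN·m

Tension: T = A_s f_y = 5520 × 500 = 2760000 N.
Try a within the flange: a = T/(0.85 f'_c b_f) = 2760000/(0.85 × 29 × 580) = 193.05 mm.
a = 193.05 > h_f = 165 mm: the block extends into the web. Split into flange-overhang and web parts.
C_f = 0.85 f'_c (b_f − b_w) h_f = 0.85 × 29 × (580 − 255) × 165 = 1321856 N.
Remaining web compression depth: a_w = (T − C_f)/(0.85 f'_c b_w) = (2760000 − 1321856)/(0.85 × 29 × 255) = 228.79 mm.
M_n = C_f(d − h_f/2) + (T − C_f)(d − a_w/2) = 1321856 × (820 − 82.5) + 1438144 × (820 − 114.395) = 974.87 + 1014.76 = 1989.63 × 10⁶ N·mm.
M_n = 1989.63 kN·m.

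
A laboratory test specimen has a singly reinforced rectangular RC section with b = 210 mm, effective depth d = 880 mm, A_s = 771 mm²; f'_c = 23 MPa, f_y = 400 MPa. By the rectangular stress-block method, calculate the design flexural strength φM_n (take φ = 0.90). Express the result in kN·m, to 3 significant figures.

φM_n ≈ 234 kN·m

T = A_s f_y = 771 × 400 = 308400 N = 308.4 kN.
From C = T: a = T/(0.85 f'_c b) = 308400/(0.85 × 23 × 210) = 75.12 mm.
M_n = T(d − a/2) = 308.4 kN × (880 − 37.56) mm = 259.81 kN·m.
φM_n = 0.90 × 259.81 = 233.83 kN·m.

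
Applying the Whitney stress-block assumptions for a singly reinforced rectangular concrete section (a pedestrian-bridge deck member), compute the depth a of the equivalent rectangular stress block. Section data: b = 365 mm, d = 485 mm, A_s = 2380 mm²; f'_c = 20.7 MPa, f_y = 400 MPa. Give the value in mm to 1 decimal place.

a ≈ 148.2 mm

T = A_s f_y = 2380 × 400 = 952000 N = 952 kN.
Setting C = 0.85 f'_c a b equal to T: a = 952000/(0.85 × 20.7 × 365) = 148.2 mm.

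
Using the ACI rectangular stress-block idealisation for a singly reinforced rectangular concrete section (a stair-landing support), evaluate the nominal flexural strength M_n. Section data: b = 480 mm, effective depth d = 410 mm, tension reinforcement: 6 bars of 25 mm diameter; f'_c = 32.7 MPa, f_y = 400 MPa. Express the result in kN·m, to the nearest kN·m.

A_s = 6 × 491 = 2946 mm².
T = A_s f_y = 2946 × 400 = 1178400 N = 1178.4 kN.
From C = T: a = T/(0.85 f'_c b) = 1178400/(0.85 × 32.7 × 480) = 88.33 mm.
M_n = T(d − a/2) = 1178.4 kN × (410 − 44.165) mm = 431.10 kN·m.

M_n ≈ 431 kN·m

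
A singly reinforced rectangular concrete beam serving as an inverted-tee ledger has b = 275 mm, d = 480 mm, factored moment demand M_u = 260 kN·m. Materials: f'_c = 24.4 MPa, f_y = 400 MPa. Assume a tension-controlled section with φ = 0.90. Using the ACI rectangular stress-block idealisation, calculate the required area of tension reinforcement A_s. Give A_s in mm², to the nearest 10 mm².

A_s ≈ 1720 mm²

M_n = M_u/φ = 260/0.90 = 288.889 kN·m.
With M_n = 0.85 f'_c a b (d − a/2), solve the quadratic for a:
a = d − √(d² − 2M_n/(0.85 f'_c b)) = 480 − √(480² − 2 × 288.889×10⁶/(0.85 × 24.4 × 275)) = 120.70 mm.
A_s = 0.85 f'_c a b / f_y = 0.85 × 24.4 × 120.70 × 275 / 400 = 1721.0 mm².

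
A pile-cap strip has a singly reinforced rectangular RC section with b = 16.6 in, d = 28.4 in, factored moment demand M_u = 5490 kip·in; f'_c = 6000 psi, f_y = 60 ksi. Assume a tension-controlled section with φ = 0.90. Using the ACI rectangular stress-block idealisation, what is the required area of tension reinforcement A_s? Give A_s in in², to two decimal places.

M_n = M_u/φ = 5490/0.90 = 6100 kip·in.
From M_n = 0.85 f'_c a b (d − a/2):
a = d − √(d² − 2M_n/(0.85 f'_c b)) = 28.4 − √(28.4² − 2 × 6100/(0.85 × 6 × 16.6)) = 2.662 in.
A_s = 0.85 f'_c a b / f_y = 0.85 × 6 × 2.662 × 16.6 / 60 = 3.756 in².

A_s ≈ 3.76 in²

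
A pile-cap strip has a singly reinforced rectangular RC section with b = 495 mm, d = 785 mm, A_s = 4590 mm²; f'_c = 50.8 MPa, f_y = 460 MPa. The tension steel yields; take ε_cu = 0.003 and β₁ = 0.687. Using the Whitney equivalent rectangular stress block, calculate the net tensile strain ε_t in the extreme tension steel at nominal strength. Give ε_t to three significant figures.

ε_t ≈ 0.0134

a = A_s f_y/(0.85 f'_c b) = 98.78 mm.
β₁ = 0.687, so c = a/β₁ = 98.78/0.687 = 143.78 mm.
From the linear strain diagram with ε_cu = 0.003: ε_t = 0.003 (d − c)/c = 0.003 × (785 − 143.78)/143.78 = 0.0134.
Since ε_t ≥ 0.005, the section is tension-controlled.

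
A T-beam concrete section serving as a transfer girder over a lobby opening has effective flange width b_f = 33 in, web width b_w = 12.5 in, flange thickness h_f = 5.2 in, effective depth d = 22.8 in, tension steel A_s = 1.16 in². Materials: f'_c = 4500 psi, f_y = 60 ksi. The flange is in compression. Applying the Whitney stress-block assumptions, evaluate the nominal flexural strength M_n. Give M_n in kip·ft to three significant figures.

Tension: T = A_s f_y = 1.16 × 60 = 69.6 kips.
Try a within the flange: a = T/(0.85 f'_c b_f) = 69.6/(0.85 × 4.5 × 33) = 0.551 in.
Since a = 0.551 ≤ h_f = 5.2 in, the stress block lies entirely in the flange; analyse as a rectangular beam of width b_f.
M_n = T(d − a/2) = 69.6 × (22.8 − 0.2755) = 1567.7 kip·in.
M_n = 1567.7/12 = 130.64 kip·ft.

M_n ≈ 131 kip·ft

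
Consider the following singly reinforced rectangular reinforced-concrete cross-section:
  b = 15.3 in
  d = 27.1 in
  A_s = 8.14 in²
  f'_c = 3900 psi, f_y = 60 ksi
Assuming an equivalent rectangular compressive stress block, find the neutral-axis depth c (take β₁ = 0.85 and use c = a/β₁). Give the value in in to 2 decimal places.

c ≈ 11.33 in

T = A_s f_y = 8.14 × 60 = 488.4 kips.
a = T/(0.85 f'_c b) = 488.4/(0.85 × 3.9 × 15.3) = 9.6294 in.
With β₁ = 0.85, c = a/β₁ = 9.6294/0.85 = 11.33 in.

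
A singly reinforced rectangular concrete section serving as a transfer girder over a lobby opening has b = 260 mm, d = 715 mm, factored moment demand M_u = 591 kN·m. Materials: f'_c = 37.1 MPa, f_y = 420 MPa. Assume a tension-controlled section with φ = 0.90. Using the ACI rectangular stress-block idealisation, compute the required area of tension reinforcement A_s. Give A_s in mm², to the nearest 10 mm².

M_n = M_u/φ = 591/0.90 = 656.667 kN·m.
With M_n = 0.85 f'_c a b (d − a/2), solve the quadratic for a:
a = d − √(d² − 2M_n/(0.85 f'_c b)) = 715 − √(715² − 2 × 656.667×10⁶/(0.85 × 37.1 × 260)) = 122.51 mm.
A_s = 0.85 f'_c a b / f_y = 0.85 × 37.1 × 122.51 × 260 / 420 = 2391.6 mm².

A_s ≈ 2390 mm²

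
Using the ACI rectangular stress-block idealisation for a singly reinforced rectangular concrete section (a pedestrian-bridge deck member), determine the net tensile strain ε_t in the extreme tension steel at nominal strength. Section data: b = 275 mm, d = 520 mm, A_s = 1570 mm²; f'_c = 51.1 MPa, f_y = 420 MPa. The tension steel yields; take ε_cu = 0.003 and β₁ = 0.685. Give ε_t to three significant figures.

a = A_s f_y/(0.85 f'_c b) = 55.20 mm.
β₁ = 0.685, so c = a/β₁ = 55.20/0.685 = 80.58 mm.
From the linear strain diagram with ε_cu = 0.003: ε_t = 0.003 (d − c)/c = 0.003 × (520 − 80.58)/80.58 = 0.0164.
Since ε_t ≥ 0.005, the section is tension-controlled.

ε_t ≈ 0.0164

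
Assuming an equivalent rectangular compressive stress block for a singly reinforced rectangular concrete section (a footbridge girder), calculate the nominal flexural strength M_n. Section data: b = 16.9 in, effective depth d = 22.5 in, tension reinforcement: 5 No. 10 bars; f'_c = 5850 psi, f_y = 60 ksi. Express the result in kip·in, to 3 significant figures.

A_s = 5 × 1.27 = 6.35 in².
T = A_s f_y = 6.35 × 60 = 381 kips.
a = T/(0.85 f'_c b) = 381/(0.85 × 5.85 × 16.9) = 4.534 in.
M_n = T(d − a/2) = 381 × (22.5 − 2.267) = 7708.8 kip·in.

M_n ≈ 7710 kip·in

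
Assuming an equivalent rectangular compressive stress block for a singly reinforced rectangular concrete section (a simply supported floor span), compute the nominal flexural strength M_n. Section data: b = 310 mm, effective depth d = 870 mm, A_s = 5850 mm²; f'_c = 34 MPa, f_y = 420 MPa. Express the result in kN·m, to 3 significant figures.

M_n ≈ 1800 kN·m

T = A_s f_y = 5850 × 420 = 2457000 N = 2457 kN.
From C = T: a = T/(0.85 f'_c b) = 2457000/(0.85 × 34 × 310) = 274.25 mm.
M_n = T(d − a/2) = 2457 kN × (870 − 137.125) mm = 1800.67 kN·m.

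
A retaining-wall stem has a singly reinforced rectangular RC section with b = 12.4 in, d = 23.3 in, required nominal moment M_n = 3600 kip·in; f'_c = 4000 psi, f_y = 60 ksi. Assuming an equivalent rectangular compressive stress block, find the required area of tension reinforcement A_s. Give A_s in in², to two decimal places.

A_s ≈ 2.82 in²

From M_n = 0.85 f'_c a b (d − a/2):
a = d − √(d² − 2M_n/(0.85 f'_c b)) = 23.3 − √(23.3² − 2 × 3600/(0.85 × 4 × 12.4)) = 4.010 in.
A_s = 0.85 f'_c a b / f_y = 0.85 × 4 × 4.010 × 12.4 / 60 = 2.818 in².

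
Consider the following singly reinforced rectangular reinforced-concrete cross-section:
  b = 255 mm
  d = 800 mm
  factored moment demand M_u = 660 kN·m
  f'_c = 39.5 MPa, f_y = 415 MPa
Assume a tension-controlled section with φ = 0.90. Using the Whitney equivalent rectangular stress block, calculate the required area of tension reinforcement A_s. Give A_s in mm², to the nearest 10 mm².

M_n = M_u/φ = 660/0.90 = 733.333 kN·m.
With M_n = 0.85 f'_c a b (d − a/2), solve the quadratic for a:
a = d − √(d² − 2M_n/(0.85 f'_c b)) = 800 − √(800² − 2 × 733.333×10⁶/(0.85 × 39.5 × 255)) = 115.39 mm.
A_s = 0.85 f'_c a b / f_y = 0.85 × 39.5 × 115.39 × 255 / 415 = 2380.5 mm².

A_s ≈ 2380 mm²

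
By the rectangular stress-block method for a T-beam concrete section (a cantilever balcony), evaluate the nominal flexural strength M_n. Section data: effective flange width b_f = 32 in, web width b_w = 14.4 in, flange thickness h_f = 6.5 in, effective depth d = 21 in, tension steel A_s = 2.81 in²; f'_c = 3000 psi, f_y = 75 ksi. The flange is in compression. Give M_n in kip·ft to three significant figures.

Tension: T = A_s f_y = 2.81 × 75 = 210.75 kips.
Try a within the flange: a = T/(0.85 f'_c b_f) = 210.75/(0.85 × 3 × 32) = 2.583 in.
Since a = 2.583 ≤ h_f = 6.5 in, the stress block lies entirely in the flange; analyse as a rectangular beam of width b_f.
M_n = T(d − a/2) = 210.75 × (21 − 1.2915) = 4153.6 kip·in.
M_n = 4153.6/12 = 346.13 kip·ft.

M_n ≈ 346 kip·ft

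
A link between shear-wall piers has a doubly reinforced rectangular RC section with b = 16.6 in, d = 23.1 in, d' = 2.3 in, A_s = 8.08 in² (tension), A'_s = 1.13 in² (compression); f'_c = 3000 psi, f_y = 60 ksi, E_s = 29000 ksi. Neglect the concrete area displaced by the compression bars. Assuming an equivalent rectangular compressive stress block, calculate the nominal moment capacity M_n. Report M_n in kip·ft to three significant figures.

M_n ≈ 749 kip·ft

Assume both steels yield.
a = (A_s − A'_s) f_y/(0.85 f'_c b) = (8.08 − 1.13) × 60/(0.85 × 3 × 16.6) = 9.851 in.
c = a/β₁ = 9.851/0.85 = 11.589 in; ε'_s = 0.003(c − d')/c = 0.0024 ≥ ε_y = 0.0021, so the compression steel yields.
M_n = (A_s − A'_s) f_y (d − a/2) + A'_s f_y (d − d') = 417 × (23.1 − 4.9255) + 67.8 × (23.1 − 2.3) = 7578.8 + 1410.2 = 8989.0 kip·in = 8989.0/12 = 749.08 kip·ft.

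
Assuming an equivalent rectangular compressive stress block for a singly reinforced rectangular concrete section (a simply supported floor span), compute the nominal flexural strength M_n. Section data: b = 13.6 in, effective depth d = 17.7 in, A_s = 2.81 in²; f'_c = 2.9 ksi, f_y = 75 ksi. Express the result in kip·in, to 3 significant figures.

M_n ≈ 3070 kip·in

T = A_s f_y = 2.81 × 75 = 210.75 kips.
a = T/(0.85 f'_c b) = 210.75/(0.85 × 2.9 × 13.6) = 6.287 in.
M_n = T(d − a/2) = 210.75 × (17.7 − 3.1435) = 3067.8 kip·in.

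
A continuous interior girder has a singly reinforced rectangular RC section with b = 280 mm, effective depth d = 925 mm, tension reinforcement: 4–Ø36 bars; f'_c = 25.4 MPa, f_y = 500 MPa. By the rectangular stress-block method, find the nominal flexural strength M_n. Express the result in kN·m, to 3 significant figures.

M_n ≈ 1540 kN·m

A_s = 4 × 1018 = 4072 mm².
T = A_s f_y = 4072 × 500 = 2036000 N = 2036 kN.
From C = T: a = T/(0.85 f'_c b) = 2036000/(0.85 × 25.4 × 280) = 336.80 mm.
M_n = T(d − a/2) = 2036 kN × (925 − 168.4) mm = 1540.44 kN·m.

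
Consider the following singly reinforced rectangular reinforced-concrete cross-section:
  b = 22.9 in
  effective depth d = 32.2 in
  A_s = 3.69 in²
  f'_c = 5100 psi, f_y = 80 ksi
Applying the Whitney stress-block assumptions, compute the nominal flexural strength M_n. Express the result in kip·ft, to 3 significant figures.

M_n ≈ 756 kip·ft

T = A_s f_y = 3.69 × 80 = 295.2 kips.
a = T/(0.85 f'_c b) = 295.2/(0.85 × 5.1 × 22.9) = 2.974 in.
M_n = T(d − a/2) = 295.2 × (32.2 − 1.487) = 9066.5 kip·in = 9066.5/12 = 755.54 kip·ft.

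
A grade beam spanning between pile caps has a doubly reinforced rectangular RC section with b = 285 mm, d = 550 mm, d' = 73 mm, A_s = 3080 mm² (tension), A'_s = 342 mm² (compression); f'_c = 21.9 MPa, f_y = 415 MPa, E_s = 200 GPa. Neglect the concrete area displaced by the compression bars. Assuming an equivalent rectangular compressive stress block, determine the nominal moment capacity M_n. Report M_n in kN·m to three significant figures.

Assume both tension and compression steel yield.
Net tension couple steel: A_s − A'_s = 2738 mm².
a = (A_s − A'_s) f_y / (0.85 f'_c b) = 1136270/(0.85 × 21.9 × 285) = 214.18 mm.
c = a/β₁ = 214.18/0.85 = 251.98 mm; ε'_s = 0.003(c − d')/c = 0.0021 ≥ f_y/E_s = 0.0021, so compression steel does yield.
M_n = (A_s − A'_s) f_y (d − a/2) + A'_s f_y (d − d') = [1136270 × (550 − 107.09) + 141930 × (550 − 73)] × 10⁻⁶ = 503.27 + 67.70 = 570.97 kN·m.

M_n ≈ 571 kN·m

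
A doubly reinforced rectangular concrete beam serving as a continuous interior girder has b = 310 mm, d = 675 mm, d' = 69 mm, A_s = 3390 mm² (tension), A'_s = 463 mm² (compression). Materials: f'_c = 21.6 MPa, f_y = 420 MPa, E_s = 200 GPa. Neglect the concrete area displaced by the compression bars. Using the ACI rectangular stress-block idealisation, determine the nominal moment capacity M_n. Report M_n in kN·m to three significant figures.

Assume both tension and compression steel yield.
Net tension couple steel: A_s − A'_s = 2927 mm².
a = (A_s − A'_s) f_y / (0.85 f'_c b) = 1229340/(0.85 × 21.6 × 310) = 215.99 mm.
c = a/β₁ = 215.99/0.85 = 254.11 mm; ε'_s = 0.003(c − d')/c = 0.0022 ≥ f_y/E_s = 0.0021, so compression steel does yield.
M_n = (A_s − A'_s) f_y (d − a/2) + A'_s f_y (d − d') = [1229340 × (675 − 107.995) + 194460 × (675 − 69)] × 10⁻⁶ = 697.04 + 117.84 = 814.88 kN·m.

M_n ≈ 815 kN·m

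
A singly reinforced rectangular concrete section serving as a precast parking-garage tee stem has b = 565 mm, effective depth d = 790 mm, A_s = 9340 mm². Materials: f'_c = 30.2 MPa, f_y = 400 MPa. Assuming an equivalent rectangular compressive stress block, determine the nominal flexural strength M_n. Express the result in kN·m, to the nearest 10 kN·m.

T = A_s f_y = 9340 × 400 = 3736000 N = 3736 kN.
From C = T: a = T/(0.85 f'_c b) = 3736000/(0.85 × 30.2 × 565) = 257.59 mm.
M_n = T(d − a/2) = 3736 kN × (790 − 128.795) mm = 2470.26 kN·m.

M_n ≈ 2470 kN·m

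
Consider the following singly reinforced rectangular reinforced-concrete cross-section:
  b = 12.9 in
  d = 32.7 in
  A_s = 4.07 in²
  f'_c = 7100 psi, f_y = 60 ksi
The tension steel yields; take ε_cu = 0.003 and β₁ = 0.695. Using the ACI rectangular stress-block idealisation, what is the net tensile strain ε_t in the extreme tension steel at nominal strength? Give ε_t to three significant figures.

a = A_s f_y/(0.85 f'_c b) = 3.137 in.
β₁ = 0.695, so c = a/β₁ = 3.137/0.695 = 4.514 in.
From the linear strain diagram with ε_cu = 0.003: ε_t = 0.003 (d − c)/c = 0.003 × (32.7 − 4.514)/4.514 = 0.0187.
Since ε_t ≥ 0.005, the section is tension-controlled.

ε_t ≈ 0.0187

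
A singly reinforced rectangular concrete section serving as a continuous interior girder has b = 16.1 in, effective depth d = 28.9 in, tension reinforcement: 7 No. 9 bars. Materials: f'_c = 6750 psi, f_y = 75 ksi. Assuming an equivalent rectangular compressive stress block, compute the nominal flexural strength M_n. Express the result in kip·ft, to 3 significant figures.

A_s = 7 × 1 = 7 in².
T = A_s f_y = 7 × 75 = 525 kips.
a = T/(0.85 f'_c b) = 525/(0.85 × 6.75 × 16.1) = 5.683 in.
M_n = T(d − a/2) = 525 × (28.9 − 2.8415) = 13680.7 kip·in = 13680.7/12 = 1140.06 kip·ft.

M_n ≈ 1140 kip·ft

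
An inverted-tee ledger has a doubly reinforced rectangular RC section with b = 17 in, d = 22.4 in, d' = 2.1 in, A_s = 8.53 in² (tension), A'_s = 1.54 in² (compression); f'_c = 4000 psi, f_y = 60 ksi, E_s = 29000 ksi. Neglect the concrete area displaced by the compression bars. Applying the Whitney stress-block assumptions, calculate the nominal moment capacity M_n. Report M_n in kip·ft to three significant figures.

Assume both steels yield.
a = (A_s − A'_s) f_y/(0.85 f'_c b) = (8.53 − 1.54) × 60/(0.85 × 4 × 17) = 7.256 in.
c = a/β₁ = 7.256/0.85 = 8.536 in; ε'_s = 0.003(c − d')/c = 0.0023 ≥ ε_y = 0.0021, so the compression steel yields.
M_n = (A_s − A'_s) f_y (d − a/2) + A'_s f_y (d − d') = 419.4 × (22.4 − 3.628) + 92.4 × (22.4 − 2.1) = 7873.0 + 1875.7 = 9748.7 kip·in = 9748.7/12 = 812.39 kip·ft.

M_n ≈ 812 kip·ft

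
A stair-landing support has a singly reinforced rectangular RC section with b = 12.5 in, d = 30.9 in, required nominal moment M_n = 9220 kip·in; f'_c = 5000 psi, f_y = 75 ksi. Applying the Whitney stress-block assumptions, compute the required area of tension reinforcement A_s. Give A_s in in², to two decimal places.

A_s ≈ 4.43 in²

From M_n = 0.85 f'_c a b (d − a/2):
a = d − √(d² − 2M_n/(0.85 f'_c b)) = 30.9 − √(30.9² − 2 × 9220/(0.85 × 5 × 12.5)) = 6.248 in.
A_s = 0.85 f'_c a b / f_y = 0.85 × 5 × 6.248 × 12.5 / 75 = 4.426 in².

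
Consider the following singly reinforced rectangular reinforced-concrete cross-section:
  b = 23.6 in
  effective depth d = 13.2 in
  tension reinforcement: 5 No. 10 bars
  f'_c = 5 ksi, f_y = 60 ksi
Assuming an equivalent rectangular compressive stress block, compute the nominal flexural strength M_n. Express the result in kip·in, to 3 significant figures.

A_s = 5 × 1.27 = 6.35 in².
T = A_s f_y = 6.35 × 60 = 381 kips.
a = T/(0.85 f'_c b) = 381/(0.85 × 5 × 23.6) = 3.799 in.
M_n = T(d − a/2) = 381 × (13.2 − 1.8995) = 4305.5 kip·in.

M_n ≈ 4310 kip·in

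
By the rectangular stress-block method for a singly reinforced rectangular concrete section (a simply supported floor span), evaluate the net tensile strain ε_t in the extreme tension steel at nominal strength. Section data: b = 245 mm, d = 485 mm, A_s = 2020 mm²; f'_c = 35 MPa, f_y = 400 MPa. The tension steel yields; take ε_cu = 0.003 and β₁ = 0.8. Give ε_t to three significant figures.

a = A_s f_y/(0.85 f'_c b) = 110.86 mm.
β₁ = 0.8, so c = a/β₁ = 110.86/0.8 = 138.58 mm.
From the linear strain diagram with ε_cu = 0.003: ε_t = 0.003 (d − c)/c = 0.003 × (485 − 138.58)/138.58 = 0.00750.
Since ε_t ≥ 0.005, the section is tension-controlled.

ε_t ≈ 0.00750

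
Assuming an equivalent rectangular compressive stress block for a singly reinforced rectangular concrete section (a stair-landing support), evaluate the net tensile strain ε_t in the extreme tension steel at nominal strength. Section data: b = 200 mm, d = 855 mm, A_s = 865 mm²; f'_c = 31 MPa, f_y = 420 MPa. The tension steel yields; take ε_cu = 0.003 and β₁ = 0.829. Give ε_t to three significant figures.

a = A_s f_y/(0.85 f'_c b) = 68.94 mm.
β₁ = 0.829, so c = a/β₁ = 68.94/0.829 = 83.16 mm.
From the linear strain diagram with ε_cu = 0.003: ε_t = 0.003 (d − c)/c = 0.003 × (855 − 83.16)/83.16 = 0.0278.
Since ε_t ≥ 0.005, the section is tension-controlled.

ε_t ≈ 0.0278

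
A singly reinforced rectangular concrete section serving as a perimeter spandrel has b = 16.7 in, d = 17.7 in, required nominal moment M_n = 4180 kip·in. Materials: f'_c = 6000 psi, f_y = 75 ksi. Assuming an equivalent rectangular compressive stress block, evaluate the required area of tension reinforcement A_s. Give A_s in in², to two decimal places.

A_s ≈ 3.44 in²

From M_n = 0.85 f'_c a b (d − a/2):
a = d − √(d² − 2M_n/(0.85 f'_c b)) = 17.7 − √(17.7² − 2 × 4180/(0.85 × 6 × 16.7)) = 3.033 in.
A_s = 0.85 f'_c a b / f_y = 0.85 × 6 × 3.033 × 16.7 / 75 = 3.444 in².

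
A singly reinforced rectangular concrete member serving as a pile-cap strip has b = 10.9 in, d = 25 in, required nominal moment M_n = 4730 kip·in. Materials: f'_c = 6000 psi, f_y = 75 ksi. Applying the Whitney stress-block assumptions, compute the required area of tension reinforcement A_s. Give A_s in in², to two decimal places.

A_s ≈ 2.72 in²

From M_n = 0.85 f'_c a b (d − a/2):
a = d − √(d² − 2M_n/(0.85 f'_c b)) = 25 − √(25² − 2 × 4730/(0.85 × 6 × 10.9)) = 3.673 in.
A_s = 0.85 f'_c a b / f_y = 0.85 × 6 × 3.673 × 10.9 / 75 = 2.722 in².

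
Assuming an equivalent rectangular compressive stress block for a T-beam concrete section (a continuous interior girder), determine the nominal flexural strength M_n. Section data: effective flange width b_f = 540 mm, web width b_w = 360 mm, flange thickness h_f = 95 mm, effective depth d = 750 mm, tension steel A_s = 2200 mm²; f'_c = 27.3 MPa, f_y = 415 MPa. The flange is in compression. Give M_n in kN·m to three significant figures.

Tension: T = A_s f_y = 2200 × 415 = 913000 N.
Try a within the flange: a = T/(0.85 f'_c b_f) = 913000/(0.85 × 27.3 × 540) = 72.86 mm.
Since a = 72.86 ≤ h_f = 95 mm, the stress block lies entirely in the flange; analyse as a rectangular beam of width b_f.
M_n = T(d − a/2) = 913000 × (750 − 36.43) = 651.49 × 10⁶ N·mm.
M_n = 651.49 kN·m.

M_n ≈ 651 kN·m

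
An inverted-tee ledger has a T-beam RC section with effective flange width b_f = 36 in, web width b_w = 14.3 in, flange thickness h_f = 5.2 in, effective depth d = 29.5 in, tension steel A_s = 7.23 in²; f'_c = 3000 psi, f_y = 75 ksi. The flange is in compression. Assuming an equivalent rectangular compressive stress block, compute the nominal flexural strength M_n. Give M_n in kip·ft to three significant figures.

Tension: T = A_s f_y = 7.23 × 75 = 542.25 kips.
Try a within the flange: a = T/(0.85 f'_c b_f) = 542.25/(0.85 × 3 × 36) = 5.907 in.
a = 5.907 > h_f = 5.2 in: the block extends into the web. Split into flange-overhang and web parts.
C_f = 0.85 f'_c (b_f − b_w) h_f = 0.85 × 3 × (36 − 14.3) × 5.2 = 287.7 kips.
Remaining web compression depth: a_w = (T − C_f)/(0.85 f'_c b_w) = (542.25 − 287.7)/(0.85 × 3 × 14.3) = 6.981 in.
M_n = C_f(d − h_f/2) + (T − C_f)(d − a_w/2) = 287.7 × (29.5 − 2.6) + 254.55 × (29.5 − 3.4905) = 7739.1 + 6620.7 = 14359.8 kip·in.
M_n = 14359.8/12 = 1196.65 kip·ft.

M_n ≈ 1200 kip·ft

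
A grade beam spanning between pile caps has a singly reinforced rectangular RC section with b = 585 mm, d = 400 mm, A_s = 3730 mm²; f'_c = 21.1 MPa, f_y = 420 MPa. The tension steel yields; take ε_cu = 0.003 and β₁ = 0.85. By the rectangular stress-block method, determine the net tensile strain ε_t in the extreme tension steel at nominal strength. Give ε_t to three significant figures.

a = A_s f_y/(0.85 f'_c b) = 149.31 mm.
β₁ = 0.85, so c = a/β₁ = 149.31/0.85 = 175.66 mm.
From the linear strain diagram with ε_cu = 0.003: ε_t = 0.003 (d − c)/c = 0.003 × (400 − 175.66)/175.66 = 0.00383.
ε_t < 0.004 — the section is over-reinforced for flexure under ACI limits.

ε_t ≈ 0.00383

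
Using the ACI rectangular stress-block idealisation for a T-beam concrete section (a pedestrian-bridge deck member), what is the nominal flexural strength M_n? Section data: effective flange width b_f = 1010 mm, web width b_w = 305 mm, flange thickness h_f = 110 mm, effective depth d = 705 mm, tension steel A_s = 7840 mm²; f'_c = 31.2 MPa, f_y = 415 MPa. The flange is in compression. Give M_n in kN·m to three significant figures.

M_n ≈ 2090 kN·m

Tension: T = A_s f_y = 7840 × 415 = 3253600 N.
Try a within the flange: a = T/(0.85 f'_c b_f) = 3253600/(0.85 × 31.2 × 1010) = 121.47 mm.
a = 121.47 > h_f = 110 mm: the block extends into the web. Split into flange-overhang and web parts.
C_f = 0.85 f'_c (b_f − b_w) h_f = 0.85 × 31.2 × (1010 − 305) × 110 = 2056626 N.
Remaining web compression depth: a_w = (T − C_f)/(0.85 f'_c b_w) = (3253600 − 2056626)/(0.85 × 31.2 × 305) = 147.98 mm.
M_n = C_f(d − h_f/2) + (T − C_f)(d − a_w/2) = 2056626 × (705 − 55) + 1196974 × (705 − 73.99) = 1336.81 + 755.30 = 2092.11 × 10⁶ N·mm.
M_n = 2092.11 kN·m.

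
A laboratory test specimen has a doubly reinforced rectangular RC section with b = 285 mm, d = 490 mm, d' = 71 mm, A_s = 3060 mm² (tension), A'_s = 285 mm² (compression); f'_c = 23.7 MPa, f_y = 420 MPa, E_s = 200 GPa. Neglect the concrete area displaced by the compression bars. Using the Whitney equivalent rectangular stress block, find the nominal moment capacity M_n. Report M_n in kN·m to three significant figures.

M_n ≈ 503 kN·m

Assume both tension and compression steel yield.
Net tension couple steel: A_s − A'_s = 2775 mm².
a = (A_s − A'_s) f_y / (0.85 f'_c b) = 1165500/(0.85 × 23.7 × 285) = 203.00 mm.
c = a/β₁ = 203.00/0.85 = 238.82 mm; ε'_s = 0.003(c − d')/c = 0.0021 ≥ f_y/E_s = 0.0021, so compression steel does yield.
M_n = (A_s − A'_s) f_y (d − a/2) + A'_s f_y (d − d') = [1165500 × (490 − 101.5) + 119700 × (490 − 71)] × 10⁻⁶ = 452.80 + 50.15 = 502.95 kN·m.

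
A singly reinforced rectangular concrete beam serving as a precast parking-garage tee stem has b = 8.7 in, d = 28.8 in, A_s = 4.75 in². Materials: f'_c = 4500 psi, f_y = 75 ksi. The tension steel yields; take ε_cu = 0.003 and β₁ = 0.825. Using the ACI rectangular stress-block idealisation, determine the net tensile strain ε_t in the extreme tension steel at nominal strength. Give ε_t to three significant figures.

ε_t ≈ 0.00366

a = A_s f_y/(0.85 f'_c b) = 10.705 in.
β₁ = 0.825, so c = a/β₁ = 10.705/0.825 = 12.976 in.
From the linear strain diagram with ε_cu = 0.003: ε_t = 0.003 (d − c)/c = 0.003 × (28.8 − 12.976)/12.976 = 0.00366.
ε_t < 0.004 — the section is over-reinforced for flexure under ACI limits.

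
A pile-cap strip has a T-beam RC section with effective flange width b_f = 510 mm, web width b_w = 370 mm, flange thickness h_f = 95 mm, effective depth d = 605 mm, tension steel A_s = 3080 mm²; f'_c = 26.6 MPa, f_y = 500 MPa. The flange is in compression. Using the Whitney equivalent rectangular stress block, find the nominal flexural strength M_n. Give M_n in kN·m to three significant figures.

Tension: T = A_s f_y = 3080 × 500 = 1540000 N.
Try a within the flange: a = T/(0.85 f'_c b_f) = 1540000/(0.85 × 26.6 × 510) = 133.55 mm.
a = 133.55 > h_f = 95 mm: the block extends into the web. Split into flange-overhang and web parts.
C_f = 0.85 f'_c (b_f − b_w) h_f = 0.85 × 26.6 × (510 − 370) × 95 = 300713 N.
Remaining web compression depth: a_w = (T − C_f)/(0.85 f'_c b_w) = (1540000 − 300713)/(0.85 × 26.6 × 370) = 148.14 mm.
M_n = C_f(d − h_f/2) + (T − C_f)(d − a_w/2) = 300713 × (605 − 47.5) + 1239287 × (605 − 74.07) = 167.65 + 657.97 = 825.62 × 10⁶ N·mm.
M_n = 825.62 kN·m.

M_n ≈ 826 kN·m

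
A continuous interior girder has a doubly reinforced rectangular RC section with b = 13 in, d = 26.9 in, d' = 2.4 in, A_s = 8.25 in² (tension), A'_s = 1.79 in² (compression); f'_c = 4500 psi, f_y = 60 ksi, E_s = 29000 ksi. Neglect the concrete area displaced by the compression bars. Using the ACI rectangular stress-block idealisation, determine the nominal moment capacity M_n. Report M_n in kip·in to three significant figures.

M_n ≈ 11500 kip·in

Assume both steels yield.
a = (A_s − A'_s) f_y/(0.85 f'_c b) = (8.25 − 1.79) × 60/(0.85 × 4.5 × 13) = 7.795 in.
c = a/β₁ = 7.795/0.825 = 9.448 in; ε'_s = 0.003(c − d')/c = 0.0022 ≥ ε_y = 0.0021, so the compression steel yields.
M_n = (A_s − A'_s) f_y (d − a/2) + A'_s f_y (d − d') = 387.6 × (26.9 − 3.8975) + 107.4 × (26.9 − 2.4) = 8915.8 + 2631.3 = 11547.1 kip·in.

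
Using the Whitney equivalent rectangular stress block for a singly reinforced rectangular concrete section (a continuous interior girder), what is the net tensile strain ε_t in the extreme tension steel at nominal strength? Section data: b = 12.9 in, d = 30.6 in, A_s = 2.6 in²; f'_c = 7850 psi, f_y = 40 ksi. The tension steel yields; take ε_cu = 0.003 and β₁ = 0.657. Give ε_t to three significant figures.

a = A_s f_y/(0.85 f'_c b) = 1.208 in.
β₁ = 0.657, so c = a/β₁ = 1.208/0.657 = 1.839 in.
From the linear strain diagram with ε_cu = 0.003: ε_t = 0.003 (d − c)/c = 0.003 × (30.6 − 1.839)/1.839 = 0.0469.
Since ε_t ≥ 0.005, the section is tension-controlled.

ε_t ≈ 0.0469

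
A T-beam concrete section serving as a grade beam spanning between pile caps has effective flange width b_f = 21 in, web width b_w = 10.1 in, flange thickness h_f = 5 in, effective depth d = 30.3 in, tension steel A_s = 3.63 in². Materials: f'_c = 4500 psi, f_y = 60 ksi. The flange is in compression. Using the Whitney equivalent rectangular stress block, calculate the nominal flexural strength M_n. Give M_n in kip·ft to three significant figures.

Tension: T = A_s f_y = 3.63 × 60 = 217.8 kips.
Try a within the flange: a = T/(0.85 f'_c b_f) = 217.8/(0.85 × 4.5 × 21) = 2.711 in.
Since a = 2.711 ≤ h_f = 5 in, the stress block lies entirely in the flange; analyse as a rectangular beam of width b_f.
M_n = T(d − a/2) = 217.8 × (30.3 − 1.3555) = 6304.1 kip·in.
M_n = 6304.1/12 = 525.34 kip·ft.

M_n ≈ 525 kip·ft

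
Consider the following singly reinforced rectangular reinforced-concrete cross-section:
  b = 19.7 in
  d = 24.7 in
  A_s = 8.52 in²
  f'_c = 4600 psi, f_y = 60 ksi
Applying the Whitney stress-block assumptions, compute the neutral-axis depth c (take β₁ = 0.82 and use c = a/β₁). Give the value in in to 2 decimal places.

c ≈ 8.09 in

T = A_s f_y = 8.52 × 60 = 511.2 kips.
a = T/(0.85 f'_c b) = 511.2/(0.85 × 4.6 × 19.7) = 6.6366 in.
With β₁ = 0.82, c = a/β₁ = 6.6366/0.82 = 8.09 in.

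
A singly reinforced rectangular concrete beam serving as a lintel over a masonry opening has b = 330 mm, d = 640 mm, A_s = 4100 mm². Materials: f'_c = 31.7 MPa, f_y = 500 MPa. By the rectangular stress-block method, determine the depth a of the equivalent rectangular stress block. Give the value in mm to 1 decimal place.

a ≈ 230.5 mm

T = A_s f_y = 4100 × 500 = 2050000 N = 2050 kN.
Setting C = 0.85 f'_c a b equal to T: a = 2050000/(0.85 × 31.7 × 330) = 230.5 mm.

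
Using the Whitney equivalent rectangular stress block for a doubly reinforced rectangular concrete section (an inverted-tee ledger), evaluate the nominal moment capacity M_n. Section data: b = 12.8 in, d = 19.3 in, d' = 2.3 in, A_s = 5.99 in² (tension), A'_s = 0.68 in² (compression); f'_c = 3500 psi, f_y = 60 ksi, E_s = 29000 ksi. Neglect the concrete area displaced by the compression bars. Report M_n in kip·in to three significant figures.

M_n ≈ 5510 kip·in

Assume both steels yield.
a = (A_s − A'_s) f_y/(0.85 f'_c b) = (5.99 − 0.68) × 60/(0.85 × 3.5 × 12.8) = 8.367 in.
c = a/β₁ = 8.367/0.85 = 9.844 in; ε'_s = 0.003(c − d')/c = 0.0023 ≥ ε_y = 0.0021, so the compression steel yields.
M_n = (A_s − A'_s) f_y (d − a/2) + A'_s f_y (d − d') = 318.6 × (19.3 − 4.1835) + 40.8 × (19.3 − 2.3) = 4816.1 + 693.6 = 5509.7 kip·in.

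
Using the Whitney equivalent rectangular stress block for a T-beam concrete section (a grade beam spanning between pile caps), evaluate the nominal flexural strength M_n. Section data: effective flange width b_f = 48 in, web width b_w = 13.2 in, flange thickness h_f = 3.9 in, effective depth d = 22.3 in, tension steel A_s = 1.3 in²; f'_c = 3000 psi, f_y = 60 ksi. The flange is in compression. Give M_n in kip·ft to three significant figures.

Tension: T = A_s f_y = 1.3 × 60 = 78 kips.
Try a within the flange: a = T/(0.85 f'_c b_f) = 78/(0.85 × 3 × 48) = 0.637 in.
Since a = 0.637 ≤ h_f = 3.9 in, the stress block lies entirely in the flange; analyse as a rectangular beam of width b_f.
M_n = T(d − a/2) = 78 × (22.3 − 0.3185) = 1714.6 kip·in.
M_n = 1714.6/12 = 142.88 kip·ft.

M_n ≈ 143 kip·ft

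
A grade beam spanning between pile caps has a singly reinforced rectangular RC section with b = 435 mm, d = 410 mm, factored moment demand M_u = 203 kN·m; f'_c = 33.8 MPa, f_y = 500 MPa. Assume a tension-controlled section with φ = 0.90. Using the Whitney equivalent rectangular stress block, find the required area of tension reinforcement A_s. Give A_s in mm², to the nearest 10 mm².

M_n = M_u/φ = 203/0.90 = 225.556 kN·m.
With M_n = 0.85 f'_c a b (d − a/2), solve the quadratic for a:
a = d − √(d² − 2M_n/(0.85 f'_c b)) = 410 − √(410² − 2 × 225.556×10⁶/(0.85 × 33.8 × 435)) = 46.68 mm.
A_s = 0.85 f'_c a b / f_y = 0.85 × 33.8 × 46.68 × 435 / 500 = 1166.8 mm².

A_s ≈ 1170 mm²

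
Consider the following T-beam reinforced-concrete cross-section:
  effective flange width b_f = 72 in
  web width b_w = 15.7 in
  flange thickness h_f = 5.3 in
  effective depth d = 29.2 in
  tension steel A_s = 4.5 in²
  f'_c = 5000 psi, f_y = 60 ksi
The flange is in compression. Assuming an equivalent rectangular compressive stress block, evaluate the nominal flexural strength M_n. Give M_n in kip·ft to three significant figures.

Tension: T = A_s f_y = 4.5 × 60 = 270 kips.
Try a within the flange: a = T/(0.85 f'_c b_f) = 270/(0.85 × 5 × 72) = 0.882 in.
Since a = 0.882 ≤ h_f = 5.3 in, the stress block lies entirely in the flange; analyse as a rectangular beam of width b_f.
M_n = T(d − a/2) = 270 × (29.2 − 0.441) = 7764.9 kip·in.
M_n = 7764.9/12 = 647.08 kip·ft.

M_n ≈ 647 kip·ft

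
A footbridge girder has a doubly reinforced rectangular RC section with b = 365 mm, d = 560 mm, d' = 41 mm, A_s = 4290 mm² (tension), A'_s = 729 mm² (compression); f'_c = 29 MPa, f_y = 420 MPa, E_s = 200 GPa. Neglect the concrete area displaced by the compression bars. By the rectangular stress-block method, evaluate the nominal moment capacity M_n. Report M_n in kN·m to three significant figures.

M_n ≈ 872 kN·m

Assume both tension and compression steel yield.
Net tension couple steel: A_s − A'_s = 3561 mm².
a = (A_s − A'_s) f_y / (0.85 f'_c b) = 1495620/(0.85 × 29 × 365) = 166.23 mm.
c = a/β₁ = 166.23/0.843 = 197.19 mm; ε'_s = 0.003(c − d')/c = 0.0024 ≥ f_y/E_s = 0.0021, so compression steel does yield.
M_n = (A_s − A'_s) f_y (d − a/2) + A'_s f_y (d − d') = [1495620 × (560 − 83.115) + 306180 × (560 − 41)] × 10⁻⁶ = 713.24 + 158.91 = 872.15 kN·m.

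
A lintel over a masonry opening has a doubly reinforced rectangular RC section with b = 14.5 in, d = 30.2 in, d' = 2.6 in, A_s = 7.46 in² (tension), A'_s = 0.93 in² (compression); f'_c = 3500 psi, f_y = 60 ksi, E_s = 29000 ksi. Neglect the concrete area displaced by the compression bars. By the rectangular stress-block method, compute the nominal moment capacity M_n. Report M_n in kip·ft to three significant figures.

Assume both steels yield.
a = (A_s − A'_s) f_y/(0.85 f'_c b) = (7.46 − 0.93) × 60/(0.85 × 3.5 × 14.5) = 9.083 in.
c = a/β₁ = 9.083/0.85 = 10.686 in; ε'_s = 0.003(c − d')/c = 0.0023 ≥ ε_y = 0.0021, so the compression steel yields.
M_n = (A_s − A'_s) f_y (d − a/2) + A'_s f_y (d − d') = 391.8 × (30.2 − 4.5415) + 55.8 × (30.2 − 2.6) = 10053.0 + 1540.1 = 11593.1 kip·in = 11593.1/12 = 966.09 kip·ft.

M_n ≈ 966 kip·ft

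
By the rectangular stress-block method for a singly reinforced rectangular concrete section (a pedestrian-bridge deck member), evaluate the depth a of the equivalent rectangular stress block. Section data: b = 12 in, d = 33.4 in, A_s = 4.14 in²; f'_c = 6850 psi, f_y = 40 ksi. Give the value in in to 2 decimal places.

T = A_s f_y = 4.14 × 40 = 165.6 kips.
a = T/(0.85 f'_c b) = 165.6/(0.85 × 6.85 × 12) = 2.37 in.

a ≈ 2.37 in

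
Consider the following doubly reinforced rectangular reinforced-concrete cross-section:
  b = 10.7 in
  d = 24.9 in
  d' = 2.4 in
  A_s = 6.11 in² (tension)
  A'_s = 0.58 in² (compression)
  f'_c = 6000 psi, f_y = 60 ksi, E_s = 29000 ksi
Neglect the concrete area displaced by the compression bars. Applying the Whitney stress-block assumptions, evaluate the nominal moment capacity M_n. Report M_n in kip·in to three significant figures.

M_n ≈ 8040 kip·in

Assume both steels yield.
a = (A_s − A'_s) f_y/(0.85 f'_c b) = (6.11 − 0.58) × 60/(0.85 × 6 × 10.7) = 6.080 in.
c = a/β₁ = 6.080/0.75 = 8.107 in; ε'_s = 0.003(c − d')/c = 0.0021 ≥ ε_y = 0.0021, so the compression steel yields.
M_n = (A_s − A'_s) f_y (d − a/2) + A'_s f_y (d − d') = 331.8 × (24.9 − 3.04) + 34.8 × (24.9 − 2.4) = 7253.1 + 783.0 = 8036.1 kip·in.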